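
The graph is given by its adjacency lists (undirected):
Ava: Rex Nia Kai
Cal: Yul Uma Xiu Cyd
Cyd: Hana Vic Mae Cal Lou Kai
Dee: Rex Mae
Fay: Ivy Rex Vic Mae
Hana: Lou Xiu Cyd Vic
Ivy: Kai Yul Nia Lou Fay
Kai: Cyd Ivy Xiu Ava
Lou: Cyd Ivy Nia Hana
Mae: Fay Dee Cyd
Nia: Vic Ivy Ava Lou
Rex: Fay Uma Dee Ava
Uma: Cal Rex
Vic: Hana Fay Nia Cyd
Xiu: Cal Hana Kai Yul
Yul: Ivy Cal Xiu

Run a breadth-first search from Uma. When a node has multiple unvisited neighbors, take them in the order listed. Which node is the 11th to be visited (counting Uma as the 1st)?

Hana

Visit Uma; enqueue Cal, Rex → queue [Cal, Rex]
Visit Cal; enqueue Yul, Xiu, Cyd → queue [Rex, Yul, Xiu, Cyd]
Visit Rex; enqueue Fay, Dee, Ava → queue [Yul, Xiu, Cyd, Fay, Dee, Ava]
Visit Yul; enqueue Ivy → queue [Xiu, Cyd, Fay, Dee, Ava, Ivy]
Visit Xiu; enqueue Hana, Kai → queue [Cyd, Fay, Dee, Ava, Ivy, Hana, Kai]
Visit Cyd; enqueue Vic, Mae, Lou → queue [Fay, Dee, Ava, Ivy, Hana, Kai, Vic, Mae, Lou]
Visit Fay → queue [Dee, Ava, Ivy, Hana, Kai, Vic, Mae, Lou]
Visit Dee → queue [Ava, Ivy, Hana, Kai, Vic, Mae, Lou]
Visit Ava; enqueue Nia → queue [Ivy, Hana, Kai, Vic, Mae, Lou, Nia]
Visit Ivy → queue [Hana, Kai, Vic, Mae, Lou, Nia]
Visit Hana → queue [Kai, Vic, Mae, Lou, Nia]
Visit Kai → queue [Vic, Mae, Lou, Nia]
Visit Vic → queue [Mae, Lou, Nia]
Visit Mae → queue [Lou, Nia]
Visit Lou → queue [Nia]
Visit Nia → queue []

Visit order: Uma, Cal, Rex, Yul, Xiu, Cyd, Fay, Dee, Ava, Ivy, Hana, Kai, Vic, Mae, Lou, Nia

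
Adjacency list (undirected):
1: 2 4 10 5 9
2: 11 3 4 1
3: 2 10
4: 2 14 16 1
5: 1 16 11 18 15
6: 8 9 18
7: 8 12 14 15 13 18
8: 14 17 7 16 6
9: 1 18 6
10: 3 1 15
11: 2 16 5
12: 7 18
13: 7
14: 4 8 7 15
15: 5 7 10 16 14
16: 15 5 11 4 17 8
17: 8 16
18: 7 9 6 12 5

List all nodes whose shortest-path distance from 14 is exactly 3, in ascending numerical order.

3, 9, 11

Level 0: 14
Level 1: 4, 7, 8, 15
Level 2: 1, 2, 5, 6, 10, 12, 13, 16, 17, 18
Level 3: 3, 9, 11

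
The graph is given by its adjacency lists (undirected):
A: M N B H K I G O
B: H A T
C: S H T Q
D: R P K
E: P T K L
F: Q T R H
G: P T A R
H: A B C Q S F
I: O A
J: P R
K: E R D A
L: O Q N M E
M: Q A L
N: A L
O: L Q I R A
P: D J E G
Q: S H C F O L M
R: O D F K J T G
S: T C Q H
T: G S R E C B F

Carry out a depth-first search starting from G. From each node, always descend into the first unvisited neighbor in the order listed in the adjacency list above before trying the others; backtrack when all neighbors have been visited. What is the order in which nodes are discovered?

Visit G
G → P
P → D
D → R
R → O
O → L
L → Q
Q → S
S → T
T → E
E → K
K → A
A → M
A → N
A → B
B → H
H → C
H → F
A → I
R → J

G, P, D, R, O, L, Q, S, T, E, K, A, M, N, B, H, C, F, I, J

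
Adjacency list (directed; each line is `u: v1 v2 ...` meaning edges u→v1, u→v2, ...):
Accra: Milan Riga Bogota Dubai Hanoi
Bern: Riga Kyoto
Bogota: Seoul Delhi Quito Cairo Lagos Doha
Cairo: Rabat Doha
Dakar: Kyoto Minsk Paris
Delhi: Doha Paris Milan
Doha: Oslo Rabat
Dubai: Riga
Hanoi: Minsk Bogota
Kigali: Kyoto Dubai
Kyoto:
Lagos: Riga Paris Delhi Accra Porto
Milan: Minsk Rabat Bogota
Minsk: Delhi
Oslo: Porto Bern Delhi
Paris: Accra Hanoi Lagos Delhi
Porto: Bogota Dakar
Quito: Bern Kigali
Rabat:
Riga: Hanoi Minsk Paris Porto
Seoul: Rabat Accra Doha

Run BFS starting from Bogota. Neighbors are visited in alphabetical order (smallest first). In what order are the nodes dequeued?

Bogota -> Cairo -> Delhi -> Doha -> Lagos -> Quito -> Seoul -> Rabat -> Milan -> Paris -> Oslo -> Accra -> Porto -> Riga -> Bern -> Kigali -> Minsk -> Hanoi -> Dubai -> Dakar -> Kyoto

Visit Bogota; enqueue Cairo, Delhi, Doha, Lagos, Quito, Seoul → queue [Cairo, Delhi, Doha, Lagos, Quito, Seoul]
Visit Cairo; enqueue Rabat → queue [Delhi, Doha, Lagos, Quito, Seoul, Rabat]
Visit Delhi; enqueue Milan, Paris → queue [Doha, Lagos, Quito, Seoul, Rabat, Milan, Paris]
Visit Doha; enqueue Oslo → queue [Lagos, Quito, Seoul, Rabat, Milan, Paris, Oslo]
Visit Lagos; enqueue Accra, Porto, Riga → queue [Quito, Seoul, Rabat, Milan, Paris, Oslo, Accra, Porto, Riga]
Visit Quito; enqueue Bern, Kigali → queue [Seoul, Rabat, Milan, Paris, Oslo, Accra, Porto, Riga, Bern, Kigali]
Visit Seoul → queue [Rabat, Milan, Paris, Oslo, Accra, Porto, Riga, Bern, Kigali]
Visit Rabat → queue [Milan, Paris, Oslo, Accra, Porto, Riga, Bern, Kigali]
Visit Milan; enqueue Minsk → queue [Paris, Oslo, Accra, Porto, Riga, Bern, Kigali, Minsk]
Visit Paris; enqueue Hanoi → queue [Oslo, Accra, Porto, Riga, Bern, Kigali, Minsk, Hanoi]
Visit Oslo → queue [Accra, Porto, Riga, Bern, Kigali, Minsk, Hanoi]
Visit Accra; enqueue Dubai → queue [Porto, Riga, Bern, Kigali, Minsk, Hanoi, Dubai]
Visit Porto; enqueue Dakar → queue [Riga, Bern, Kigali, Minsk, Hanoi, Dubai, Dakar]
Visit Riga → queue [Bern, Kigali, Minsk, Hanoi, Dubai, Dakar]
Visit Bern; enqueue Kyoto → queue [Kigali, Minsk, Hanoi, Dubai, Dakar, Kyoto]
Visit Kigali → queue [Minsk, Hanoi, Dubai, Dakar, Kyoto]
Visit Minsk → queue [Hanoi, Dubai, Dakar, Kyoto]
Visit Hanoi → queue [Dubai, Dakar, Kyoto]
Visit Dubai → queue [Dakar, Kyoto]
Visit Dakar → queue [Kyoto]
Visit Kyoto → queue []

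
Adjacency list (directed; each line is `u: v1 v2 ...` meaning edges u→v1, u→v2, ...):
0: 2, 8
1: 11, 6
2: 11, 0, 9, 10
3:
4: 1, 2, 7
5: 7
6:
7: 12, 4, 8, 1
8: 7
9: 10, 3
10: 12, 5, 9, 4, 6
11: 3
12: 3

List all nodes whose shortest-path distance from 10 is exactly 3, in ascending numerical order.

0, 8, 11

Level 0: 10
Level 1: 4, 5, 6, 9, 12
Level 2: 1, 2, 3, 7
Level 3: 0, 8, 11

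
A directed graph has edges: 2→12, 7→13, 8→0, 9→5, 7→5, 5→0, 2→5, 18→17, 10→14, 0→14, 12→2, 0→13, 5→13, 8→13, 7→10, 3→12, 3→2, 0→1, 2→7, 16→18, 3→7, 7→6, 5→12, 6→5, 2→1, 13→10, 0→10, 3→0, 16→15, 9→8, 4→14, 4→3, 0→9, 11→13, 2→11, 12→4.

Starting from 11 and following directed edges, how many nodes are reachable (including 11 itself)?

BFS from 11 visits: 11, 13, 10, 14
Reachable nodes: 4 of 19 total.

4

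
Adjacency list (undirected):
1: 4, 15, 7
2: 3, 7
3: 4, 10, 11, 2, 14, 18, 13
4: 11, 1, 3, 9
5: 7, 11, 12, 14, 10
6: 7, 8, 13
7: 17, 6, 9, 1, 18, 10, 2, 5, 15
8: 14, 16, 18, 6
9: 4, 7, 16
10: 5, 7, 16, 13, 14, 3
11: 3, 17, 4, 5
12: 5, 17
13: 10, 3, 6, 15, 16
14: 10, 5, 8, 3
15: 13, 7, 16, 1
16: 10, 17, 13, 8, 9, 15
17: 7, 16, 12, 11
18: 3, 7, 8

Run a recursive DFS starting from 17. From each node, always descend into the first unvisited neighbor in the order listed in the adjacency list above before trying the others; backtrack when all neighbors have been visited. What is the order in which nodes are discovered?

Visit 17
17 → 7
7 → 6
6 → 8
8 → 14
14 → 10
10 → 5
5 → 11
11 → 3
3 → 4
4 → 1
1 → 15
15 → 13
13 → 16
16 → 9
3 → 2
3 → 18
5 → 12

17 -> 7 -> 6 -> 8 -> 14 -> 10 -> 5 -> 11 -> 3 -> 4 -> 1 -> 15 -> 13 -> 16 -> 9 -> 2 -> 18 -> 12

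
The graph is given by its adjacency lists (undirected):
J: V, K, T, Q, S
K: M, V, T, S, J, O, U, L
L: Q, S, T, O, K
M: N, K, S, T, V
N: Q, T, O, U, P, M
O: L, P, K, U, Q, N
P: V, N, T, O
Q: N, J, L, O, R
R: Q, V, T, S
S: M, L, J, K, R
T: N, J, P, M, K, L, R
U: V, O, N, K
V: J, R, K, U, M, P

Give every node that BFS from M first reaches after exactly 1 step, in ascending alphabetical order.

K, N, S, T, V

Level 0: M
Level 1: K, N, S, T, V
Level 2: J, L, O, P, Q, R, U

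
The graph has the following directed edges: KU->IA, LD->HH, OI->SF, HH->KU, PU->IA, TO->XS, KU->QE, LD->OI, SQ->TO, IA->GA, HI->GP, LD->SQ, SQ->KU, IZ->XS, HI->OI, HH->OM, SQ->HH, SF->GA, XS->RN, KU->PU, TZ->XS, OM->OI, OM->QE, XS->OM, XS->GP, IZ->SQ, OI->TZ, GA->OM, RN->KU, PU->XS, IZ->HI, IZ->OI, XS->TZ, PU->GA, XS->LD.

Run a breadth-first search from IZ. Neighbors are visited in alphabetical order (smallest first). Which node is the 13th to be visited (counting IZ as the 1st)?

Visit IZ; enqueue HI, OI, SQ, XS → queue [HI, OI, SQ, XS]
Visit HI; enqueue GP → queue [OI, SQ, XS, GP]
Visit OI; enqueue SF, TZ → queue [SQ, XS, GP, SF, TZ]
Visit SQ; enqueue HH, KU, TO → queue [XS, GP, SF, TZ, HH, KU, TO]
Visit XS; enqueue LD, OM, RN → queue [GP, SF, TZ, HH, KU, TO, LD, OM, RN]
Visit GP → queue [SF, TZ, HH, KU, TO, LD, OM, RN]
Visit SF; enqueue GA → queue [TZ, HH, KU, TO, LD, OM, RN, GA]
Visit TZ → queue [HH, KU, TO, LD, OM, RN, GA]
Visit HH → queue [KU, TO, LD, OM, RN, GA]
Visit KU; enqueue IA, PU, QE → queue [TO, LD, OM, RN, GA, IA, PU, QE]
Visit TO → queue [LD, OM, RN, GA, IA, PU, QE]
Visit LD → queue [OM, RN, GA, IA, PU, QE]
Visit OM → queue [RN, GA, IA, PU, QE]
Visit RN → queue [GA, IA, PU, QE]
Visit GA → queue [IA, PU, QE]
Visit IA → queue [PU, QE]
Visit PU → queue [QE]
Visit QE → queue []

Visit order: IZ, HI, OI, SQ, XS, GP, SF, TZ, HH, KU, TO, LD, OM, RN, GA, IA, PU, QE

OM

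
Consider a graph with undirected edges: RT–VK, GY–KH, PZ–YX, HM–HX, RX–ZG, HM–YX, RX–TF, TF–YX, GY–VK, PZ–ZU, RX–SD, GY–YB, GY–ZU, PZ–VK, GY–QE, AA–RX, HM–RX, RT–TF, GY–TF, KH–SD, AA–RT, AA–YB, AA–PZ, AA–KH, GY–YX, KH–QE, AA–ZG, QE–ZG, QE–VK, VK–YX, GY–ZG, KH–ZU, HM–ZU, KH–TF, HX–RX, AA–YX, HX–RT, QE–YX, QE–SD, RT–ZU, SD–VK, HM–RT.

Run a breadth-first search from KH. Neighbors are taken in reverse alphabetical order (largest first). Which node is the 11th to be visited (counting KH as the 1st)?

YX

Visit KH; enqueue ZU, TF, SD, QE, GY, AA → queue [ZU, TF, SD, QE, GY, AA]
Visit ZU; enqueue RT, PZ, HM → queue [TF, SD, QE, GY, AA, RT, PZ, HM]
Visit TF; enqueue YX, RX → queue [SD, QE, GY, AA, RT, PZ, HM, YX, RX]
Visit SD; enqueue VK → queue [QE, GY, AA, RT, PZ, HM, YX, RX, VK]
Visit QE; enqueue ZG → queue [GY, AA, RT, PZ, HM, YX, RX, VK, ZG]
Visit GY; enqueue YB → queue [AA, RT, PZ, HM, YX, RX, VK, ZG, YB]
Visit AA → queue [RT, PZ, HM, YX, RX, VK, ZG, YB]
Visit RT; enqueue HX → queue [PZ, HM, YX, RX, VK, ZG, YB, HX]
Visit PZ → queue [HM, YX, RX, VK, ZG, YB, HX]
Visit HM → queue [YX, RX, VK, ZG, YB, HX]
Visit YX → queue [RX, VK, ZG, YB, HX]
Visit RX → queue [VK, ZG, YB, HX]
Visit VK → queue [ZG, YB, HX]
Visit ZG → queue [YB, HX]
Visit YB → queue [HX]
Visit HX → queue []

Visit order: KH, ZU, TF, SD, QE, GY, AA, RT, PZ, HM, YX, RX, VK, ZG, YB, HX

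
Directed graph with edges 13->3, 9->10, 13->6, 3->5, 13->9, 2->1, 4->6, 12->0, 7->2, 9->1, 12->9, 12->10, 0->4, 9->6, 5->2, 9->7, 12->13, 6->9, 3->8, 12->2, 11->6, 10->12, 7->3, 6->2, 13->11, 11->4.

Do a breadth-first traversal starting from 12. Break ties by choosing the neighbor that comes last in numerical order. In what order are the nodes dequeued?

Visit 12; enqueue 13, 10, 9, 2, 0 → queue [13, 10, 9, 2, 0]
Visit 13; enqueue 11, 6, 3 → queue [10, 9, 2, 0, 11, 6, 3]
Visit 10 → queue [9, 2, 0, 11, 6, 3]
Visit 9; enqueue 7, 1 → queue [2, 0, 11, 6, 3, 7, 1]
Visit 2 → queue [0, 11, 6, 3, 7, 1]
Visit 0; enqueue 4 → queue [11, 6, 3, 7, 1, 4]
Visit 11 → queue [6, 3, 7, 1, 4]
Visit 6 → queue [3, 7, 1, 4]
Visit 3; enqueue 8, 5 → queue [7, 1, 4, 8, 5]
Visit 7 → queue [1, 4, 8, 5]
Visit 1 → queue [4, 8, 5]
Visit 4 → queue [8, 5]
Visit 8 → queue [5]
Visit 5 → queue []

12 → 13 → 10 → 9 → 2 → 0 → 11 → 6 → 3 → 7 → 1 → 4 → 8 → 5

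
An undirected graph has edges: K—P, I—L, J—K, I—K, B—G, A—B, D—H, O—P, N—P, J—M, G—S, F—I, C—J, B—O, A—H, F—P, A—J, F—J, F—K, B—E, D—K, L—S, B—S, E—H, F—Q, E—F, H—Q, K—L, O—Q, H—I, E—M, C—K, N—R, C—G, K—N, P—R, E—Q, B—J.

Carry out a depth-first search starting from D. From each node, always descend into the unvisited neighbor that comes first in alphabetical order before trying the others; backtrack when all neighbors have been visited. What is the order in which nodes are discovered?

Visit D
D → H
H → A
A → B
B → E
E → F
F → I
I → K
K → C
C → G
G → S
S → L
C → J
J → M
K → N
N → P
P → O
O → Q
P → R

D, H, A, B, E, F, I, K, C, G, S, L, J, M, N, P, O, Q, R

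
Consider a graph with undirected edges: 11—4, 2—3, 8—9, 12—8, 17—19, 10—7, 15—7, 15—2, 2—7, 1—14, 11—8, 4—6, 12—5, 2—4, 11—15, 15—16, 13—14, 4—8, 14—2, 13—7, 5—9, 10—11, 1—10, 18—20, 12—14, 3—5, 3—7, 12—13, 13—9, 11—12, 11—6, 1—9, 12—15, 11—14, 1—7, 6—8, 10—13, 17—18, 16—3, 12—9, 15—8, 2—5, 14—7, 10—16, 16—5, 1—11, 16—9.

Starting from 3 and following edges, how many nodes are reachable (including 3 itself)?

BFS from 3 visits: 3, 2, 5, 7, 16, 4, 14, 15, 9, 12, 1, 10, 13, 6, 8, 11
Reachable nodes: 16 of 20 total.

16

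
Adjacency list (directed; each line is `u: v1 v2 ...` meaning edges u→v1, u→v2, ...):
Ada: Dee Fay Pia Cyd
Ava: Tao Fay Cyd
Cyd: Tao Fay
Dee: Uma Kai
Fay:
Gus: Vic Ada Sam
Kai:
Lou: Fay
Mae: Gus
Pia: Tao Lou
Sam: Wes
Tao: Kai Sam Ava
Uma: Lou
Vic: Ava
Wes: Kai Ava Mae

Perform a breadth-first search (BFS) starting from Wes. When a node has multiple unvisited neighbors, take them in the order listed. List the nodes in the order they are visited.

Visit Wes; enqueue Kai, Ava, Mae → queue [Kai, Ava, Mae]
Visit Kai → queue [Ava, Mae]
Visit Ava; enqueue Tao, Fay, Cyd → queue [Mae, Tao, Fay, Cyd]
Visit Mae; enqueue Gus → queue [Tao, Fay, Cyd, Gus]
Visit Tao; enqueue Sam → queue [Fay, Cyd, Gus, Sam]
Visit Fay → queue [Cyd, Gus, Sam]
Visit Cyd → queue [Gus, Sam]
Visit Gus; enqueue Vic, Ada → queue [Sam, Vic, Ada]
Visit Sam → queue [Vic, Ada]
Visit Vic → queue [Ada]
Visit Ada; enqueue Dee, Pia → queue [Dee, Pia]
Visit Dee; enqueue Uma → queue [Pia, Uma]
Visit Pia; enqueue Lou → queue [Uma, Lou]
Visit Uma → queue [Lou]
Visit Lou → queue []

Wes → Kai → Ava → Mae → Tao → Fay → Cyd → Gus → Sam → Vic → Ada → Dee → Pia → Uma → Lou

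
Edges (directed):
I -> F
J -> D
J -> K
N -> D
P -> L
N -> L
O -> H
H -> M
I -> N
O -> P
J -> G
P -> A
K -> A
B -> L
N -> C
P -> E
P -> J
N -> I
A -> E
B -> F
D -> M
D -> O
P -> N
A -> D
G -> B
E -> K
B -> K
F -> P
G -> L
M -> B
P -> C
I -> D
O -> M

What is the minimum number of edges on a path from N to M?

Level 0: N
Level 1: C, D, I, L
Level 2: F, M, O
Level 3: B, H, P
Level 4: A, E, J, K
Level 5: G
M first appears at level 2.

2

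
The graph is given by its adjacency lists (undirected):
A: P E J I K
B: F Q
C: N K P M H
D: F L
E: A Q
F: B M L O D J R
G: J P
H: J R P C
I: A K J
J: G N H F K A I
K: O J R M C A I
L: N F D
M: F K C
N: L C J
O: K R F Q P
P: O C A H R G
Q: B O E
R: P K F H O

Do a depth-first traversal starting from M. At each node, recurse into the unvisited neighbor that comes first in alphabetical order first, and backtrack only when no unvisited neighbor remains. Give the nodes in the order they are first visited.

Visit M
M → C
C → H
H → J
J → A
A → E
E → Q
Q → B
B → F
F → D
D → L
L → N
F → O
O → K
K → I
K → R
R → P
P → G

M, C, H, J, A, E, Q, B, F, D, L, N, O, K, I, R, P, G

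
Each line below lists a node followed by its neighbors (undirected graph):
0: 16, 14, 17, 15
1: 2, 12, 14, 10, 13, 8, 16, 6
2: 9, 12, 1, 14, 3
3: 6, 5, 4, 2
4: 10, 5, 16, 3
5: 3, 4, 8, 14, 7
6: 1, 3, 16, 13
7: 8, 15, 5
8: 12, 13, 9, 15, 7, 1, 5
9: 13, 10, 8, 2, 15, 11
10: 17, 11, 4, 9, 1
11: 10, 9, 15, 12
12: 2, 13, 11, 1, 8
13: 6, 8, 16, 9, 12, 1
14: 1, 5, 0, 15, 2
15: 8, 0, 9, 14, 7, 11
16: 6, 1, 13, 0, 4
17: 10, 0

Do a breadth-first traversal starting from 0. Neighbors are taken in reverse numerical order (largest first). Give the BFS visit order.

Visit 0; enqueue 17, 16, 15, 14 → queue [17, 16, 15, 14]
Visit 17; enqueue 10 → queue [16, 15, 14, 10]
Visit 16; enqueue 13, 6, 4, 1 → queue [15, 14, 10, 13, 6, 4, 1]
Visit 15; enqueue 11, 9, 8, 7 → queue [14, 10, 13, 6, 4, 1, 11, 9, 8, 7]
Visit 14; enqueue 5, 2 → queue [10, 13, 6, 4, 1, 11, 9, 8, 7, 5, 2]
Visit 10 → queue [13, 6, 4, 1, 11, 9, 8, 7, 5, 2]
Visit 13; enqueue 12 → queue [6, 4, 1, 11, 9, 8, 7, 5, 2, 12]
Visit 6; enqueue 3 → queue [4, 1, 11, 9, 8, 7, 5, 2, 12, 3]
Visit 4 → queue [1, 11, 9, 8, 7, 5, 2, 12, 3]
Visit 1 → queue [11, 9, 8, 7, 5, 2, 12, 3]
Visit 11 → queue [9, 8, 7, 5, 2, 12, 3]
Visit 9 → queue [8, 7, 5, 2, 12, 3]
Visit 8 → queue [7, 5, 2, 12, 3]
Visit 7 → queue [5, 2, 12, 3]
Visit 5 → queue [2, 12, 3]
Visit 2 → queue [12, 3]
Visit 12 → queue [3]
Visit 3 → queue []

0 → 17 → 16 → 15 → 14 → 10 → 13 → 6 → 4 → 1 → 11 → 9 → 8 → 7 → 5 → 2 → 12 → 3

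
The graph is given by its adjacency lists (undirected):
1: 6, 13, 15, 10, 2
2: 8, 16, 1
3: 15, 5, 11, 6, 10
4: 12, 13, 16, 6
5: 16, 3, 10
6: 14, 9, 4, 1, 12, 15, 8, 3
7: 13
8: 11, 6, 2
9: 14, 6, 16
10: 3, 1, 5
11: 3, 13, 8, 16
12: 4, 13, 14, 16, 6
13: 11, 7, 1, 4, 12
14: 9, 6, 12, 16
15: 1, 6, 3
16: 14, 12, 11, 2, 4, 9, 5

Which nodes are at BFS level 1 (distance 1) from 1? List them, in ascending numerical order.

2, 6, 10, 13, 15

Level 0: 1
Level 1: 2, 6, 10, 13, 15
Level 2: 3, 4, 5, 7, 8, 9, 11, 12, 14, 16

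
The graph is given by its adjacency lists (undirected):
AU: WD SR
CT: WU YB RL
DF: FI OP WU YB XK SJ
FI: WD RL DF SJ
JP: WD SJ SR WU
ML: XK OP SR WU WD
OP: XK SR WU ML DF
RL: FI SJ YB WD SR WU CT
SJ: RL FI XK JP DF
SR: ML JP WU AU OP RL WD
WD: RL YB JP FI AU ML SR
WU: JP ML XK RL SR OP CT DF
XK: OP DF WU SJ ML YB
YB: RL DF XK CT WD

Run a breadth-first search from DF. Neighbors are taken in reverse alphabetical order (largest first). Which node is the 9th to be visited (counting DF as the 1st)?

RL

Visit DF; enqueue YB, XK, WU, SJ, OP, FI → queue [YB, XK, WU, SJ, OP, FI]
Visit YB; enqueue WD, RL, CT → queue [XK, WU, SJ, OP, FI, WD, RL, CT]
Visit XK; enqueue ML → queue [WU, SJ, OP, FI, WD, RL, CT, ML]
Visit WU; enqueue SR, JP → queue [SJ, OP, FI, WD, RL, CT, ML, SR, JP]
Visit SJ → queue [OP, FI, WD, RL, CT, ML, SR, JP]
Visit OP → queue [FI, WD, RL, CT, ML, SR, JP]
Visit FI → queue [WD, RL, CT, ML, SR, JP]
Visit WD; enqueue AU → queue [RL, CT, ML, SR, JP, AU]
Visit RL → queue [CT, ML, SR, JP, AU]
Visit CT → queue [ML, SR, JP, AU]
Visit ML → queue [SR, JP, AU]
Visit SR → queue [JP, AU]
Visit JP → queue [AU]
Visit AU → queue []

Visit order: DF, YB, XK, WU, SJ, OP, FI, WD, RL, CT, ML, SR, JP, AU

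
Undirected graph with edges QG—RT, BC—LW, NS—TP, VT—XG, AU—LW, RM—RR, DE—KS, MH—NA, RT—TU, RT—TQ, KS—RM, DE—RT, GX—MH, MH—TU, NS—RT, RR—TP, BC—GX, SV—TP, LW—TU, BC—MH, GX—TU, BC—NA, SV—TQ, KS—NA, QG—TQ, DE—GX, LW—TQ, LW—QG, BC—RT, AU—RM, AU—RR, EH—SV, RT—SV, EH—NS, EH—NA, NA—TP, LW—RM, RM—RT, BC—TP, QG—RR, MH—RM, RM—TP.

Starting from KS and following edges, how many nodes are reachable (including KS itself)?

BFS from KS visits: KS, RM, NA, DE, TP, RT, RR, MH, LW, AU, EH, BC, GX, SV, NS, TU, TQ, QG
Reachable nodes: 18 of 20 total.

18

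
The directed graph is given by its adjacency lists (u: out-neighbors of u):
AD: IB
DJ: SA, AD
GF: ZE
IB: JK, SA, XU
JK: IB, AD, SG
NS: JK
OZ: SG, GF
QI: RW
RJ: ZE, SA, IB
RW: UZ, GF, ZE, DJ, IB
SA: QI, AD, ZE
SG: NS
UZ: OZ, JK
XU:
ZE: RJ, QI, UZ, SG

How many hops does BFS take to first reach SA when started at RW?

2

Level 0: RW
Level 1: DJ, GF, IB, UZ, ZE
Level 2: AD, JK, OZ, QI, RJ, SA, SG, XU
Level 3: NS
SA first appears at level 2.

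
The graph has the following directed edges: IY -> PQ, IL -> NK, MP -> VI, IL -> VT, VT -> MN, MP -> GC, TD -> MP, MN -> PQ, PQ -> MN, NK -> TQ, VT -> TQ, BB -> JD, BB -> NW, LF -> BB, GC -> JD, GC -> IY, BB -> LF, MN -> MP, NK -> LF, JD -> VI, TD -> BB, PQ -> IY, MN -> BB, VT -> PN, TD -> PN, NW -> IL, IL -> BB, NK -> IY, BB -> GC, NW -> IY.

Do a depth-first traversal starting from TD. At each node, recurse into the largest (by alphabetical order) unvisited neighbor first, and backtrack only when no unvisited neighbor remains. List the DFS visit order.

TD, PN, MP, VI, GC, JD, IY, PQ, MN, BB, NW, IL, VT, TQ, NK, LF

Visit TD
TD → PN
TD → MP
MP → VI
MP → GC
GC → JD
GC → IY
IY → PQ
PQ → MN
MN → BB
BB → NW
NW → IL
IL → VT
VT → TQ
IL → NK
NK → LF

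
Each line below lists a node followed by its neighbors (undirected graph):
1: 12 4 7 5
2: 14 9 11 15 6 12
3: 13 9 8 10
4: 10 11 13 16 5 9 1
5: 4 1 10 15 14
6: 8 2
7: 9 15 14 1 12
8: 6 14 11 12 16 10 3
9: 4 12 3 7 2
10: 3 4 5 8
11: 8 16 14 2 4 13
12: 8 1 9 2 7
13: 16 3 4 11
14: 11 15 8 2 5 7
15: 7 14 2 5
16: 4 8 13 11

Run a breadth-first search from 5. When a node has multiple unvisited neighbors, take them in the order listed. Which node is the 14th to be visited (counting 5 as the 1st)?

Visit 5; enqueue 4, 1, 10, 15, 14 → queue [4, 1, 10, 15, 14]
Visit 4; enqueue 11, 13, 16, 9 → queue [1, 10, 15, 14, 11, 13, 16, 9]
Visit 1; enqueue 12, 7 → queue [10, 15, 14, 11, 13, 16, 9, 12, 7]
Visit 10; enqueue 3, 8 → queue [15, 14, 11, 13, 16, 9, 12, 7, 3, 8]
Visit 15; enqueue 2 → queue [14, 11, 13, 16, 9, 12, 7, 3, 8, 2]
Visit 14 → queue [11, 13, 16, 9, 12, 7, 3, 8, 2]
Visit 11 → queue [13, 16, 9, 12, 7, 3, 8, 2]
Visit 13 → queue [16, 9, 12, 7, 3, 8, 2]
Visit 16 → queue [9, 12, 7, 3, 8, 2]
Visit 9 → queue [12, 7, 3, 8, 2]
Visit 12 → queue [7, 3, 8, 2]
Visit 7 → queue [3, 8, 2]
Visit 3 → queue [8, 2]
Visit 8; enqueue 6 → queue [2, 6]
Visit 2 → queue [6]
Visit 6 → queue []

Visit order: 5, 4, 1, 10, 15, 14, 11, 13, 16, 9, 12, 7, 3, 8, 2, 6

8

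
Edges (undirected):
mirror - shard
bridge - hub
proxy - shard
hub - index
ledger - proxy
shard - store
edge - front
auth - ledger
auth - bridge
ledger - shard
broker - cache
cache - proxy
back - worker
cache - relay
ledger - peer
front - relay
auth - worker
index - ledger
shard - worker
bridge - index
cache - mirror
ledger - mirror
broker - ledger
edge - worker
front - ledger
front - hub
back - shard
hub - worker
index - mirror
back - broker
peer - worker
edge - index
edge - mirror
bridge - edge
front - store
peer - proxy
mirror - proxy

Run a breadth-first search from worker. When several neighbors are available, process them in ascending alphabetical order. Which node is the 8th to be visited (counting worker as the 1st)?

Visit worker; enqueue auth, back, edge, hub, peer, shard → queue [auth, back, edge, hub, peer, shard]
Visit auth; enqueue bridge, ledger → queue [back, edge, hub, peer, shard, bridge, ledger]
Visit back; enqueue broker → queue [edge, hub, peer, shard, bridge, ledger, broker]
Visit edge; enqueue front, index, mirror → queue [hub, peer, shard, bridge, ledger, broker, front, index, mirror]
Visit hub → queue [peer, shard, bridge, ledger, broker, front, index, mirror]
Visit peer; enqueue proxy → queue [shard, bridge, ledger, broker, front, index, mirror, proxy]
Visit shard; enqueue store → queue [bridge, ledger, broker, front, index, mirror, proxy, store]
Visit bridge → queue [ledger, broker, front, index, mirror, proxy, store]
Visit ledger → queue [broker, front, index, mirror, proxy, store]
Visit broker; enqueue cache → queue [front, index, mirror, proxy, store, cache]
Visit front; enqueue relay → queue [index, mirror, proxy, store, cache, relay]
Visit index → queue [mirror, proxy, store, cache, relay]
Visit mirror → queue [proxy, store, cache, relay]
Visit proxy → queue [store, cache, relay]
Visit store → queue [cache, relay]
Visit cache → queue [relay]
Visit relay → queue []

Visit order: worker, auth, back, edge, hub, peer, shard, bridge, ledger, broker, front, index, mirror, proxy, store, cache, relay

bridge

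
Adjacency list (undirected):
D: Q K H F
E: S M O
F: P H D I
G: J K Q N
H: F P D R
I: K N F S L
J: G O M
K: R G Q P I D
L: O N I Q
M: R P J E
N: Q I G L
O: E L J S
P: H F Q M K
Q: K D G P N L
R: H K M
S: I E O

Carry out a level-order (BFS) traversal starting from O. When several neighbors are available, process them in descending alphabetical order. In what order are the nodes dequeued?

O S L J E I Q N M G K F P D R H

Visit O; enqueue S, L, J, E → queue [S, L, J, E]
Visit S; enqueue I → queue [L, J, E, I]
Visit L; enqueue Q, N → queue [J, E, I, Q, N]
Visit J; enqueue M, G → queue [E, I, Q, N, M, G]
Visit E → queue [I, Q, N, M, G]
Visit I; enqueue K, F → queue [Q, N, M, G, K, F]
Visit Q; enqueue P, D → queue [N, M, G, K, F, P, D]
Visit N → queue [M, G, K, F, P, D]
Visit M; enqueue R → queue [G, K, F, P, D, R]
Visit G → queue [K, F, P, D, R]
Visit K → queue [F, P, D, R]
Visit F; enqueue H → queue [P, D, R, H]
Visit P → queue [D, R, H]
Visit D → queue [R, H]
Visit R → queue [H]
Visit H → queue []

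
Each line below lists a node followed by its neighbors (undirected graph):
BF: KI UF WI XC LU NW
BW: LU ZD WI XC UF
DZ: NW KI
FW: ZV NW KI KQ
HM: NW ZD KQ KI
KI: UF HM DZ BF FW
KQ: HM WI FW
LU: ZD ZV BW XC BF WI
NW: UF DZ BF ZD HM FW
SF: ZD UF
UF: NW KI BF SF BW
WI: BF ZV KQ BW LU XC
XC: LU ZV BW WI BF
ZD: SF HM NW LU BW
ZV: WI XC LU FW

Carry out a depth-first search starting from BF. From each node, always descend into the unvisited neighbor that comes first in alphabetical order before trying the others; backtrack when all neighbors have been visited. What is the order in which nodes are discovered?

BF, KI, DZ, NW, FW, KQ, HM, ZD, BW, LU, WI, XC, ZV, UF, SF

Visit BF
BF → KI
KI → DZ
DZ → NW
NW → FW
FW → KQ
KQ → HM
HM → ZD
ZD → BW
BW → LU
LU → WI
WI → XC
XC → ZV
BW → UF
UF → SF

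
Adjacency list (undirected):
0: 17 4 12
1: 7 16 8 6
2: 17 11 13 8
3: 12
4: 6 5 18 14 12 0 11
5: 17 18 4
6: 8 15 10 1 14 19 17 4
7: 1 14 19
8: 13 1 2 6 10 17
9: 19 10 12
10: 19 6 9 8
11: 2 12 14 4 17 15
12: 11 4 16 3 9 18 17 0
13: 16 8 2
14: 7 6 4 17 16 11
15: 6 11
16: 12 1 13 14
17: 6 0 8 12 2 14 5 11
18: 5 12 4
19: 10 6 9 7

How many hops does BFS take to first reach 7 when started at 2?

3

Level 0: 2
Level 1: 8, 11, 13, 17
Level 2: 0, 1, 4, 5, 6, 10, 12, 14, 15, 16
Level 3: 3, 7, 9, 18, 19
7 first appears at level 3.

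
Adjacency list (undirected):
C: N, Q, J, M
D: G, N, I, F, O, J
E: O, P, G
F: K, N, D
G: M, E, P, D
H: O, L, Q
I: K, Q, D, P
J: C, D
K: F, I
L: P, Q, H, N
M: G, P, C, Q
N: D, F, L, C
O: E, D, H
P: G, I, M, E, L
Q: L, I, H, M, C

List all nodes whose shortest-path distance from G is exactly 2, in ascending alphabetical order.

Level 0: G
Level 1: D, E, M, P
Level 2: C, F, I, J, L, N, O, Q
Level 3: H, K

C, F, I, J, L, N, O, Q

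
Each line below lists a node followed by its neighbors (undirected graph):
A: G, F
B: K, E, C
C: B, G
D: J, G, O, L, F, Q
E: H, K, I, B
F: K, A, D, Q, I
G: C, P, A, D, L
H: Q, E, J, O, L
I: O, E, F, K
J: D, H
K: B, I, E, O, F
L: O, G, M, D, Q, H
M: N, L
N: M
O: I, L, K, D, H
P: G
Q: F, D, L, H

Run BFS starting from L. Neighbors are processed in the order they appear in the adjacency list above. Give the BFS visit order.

Visit L; enqueue O, G, M, D, Q, H → queue [O, G, M, D, Q, H]
Visit O; enqueue I, K → queue [G, M, D, Q, H, I, K]
Visit G; enqueue C, P, A → queue [M, D, Q, H, I, K, C, P, A]
Visit M; enqueue N → queue [D, Q, H, I, K, C, P, A, N]
Visit D; enqueue J, F → queue [Q, H, I, K, C, P, A, N, J, F]
Visit Q → queue [H, I, K, C, P, A, N, J, F]
Visit H; enqueue E → queue [I, K, C, P, A, N, J, F, E]
Visit I → queue [K, C, P, A, N, J, F, E]
Visit K; enqueue B → queue [C, P, A, N, J, F, E, B]
Visit C → queue [P, A, N, J, F, E, B]
Visit P → queue [A, N, J, F, E, B]
Visit A → queue [N, J, F, E, B]
Visit N → queue [J, F, E, B]
Visit J → queue [F, E, B]
Visit F → queue [E, B]
Visit E → queue [B]
Visit B → queue []

L → O → G → M → D → Q → H → I → K → C → P → A → N → J → F → E → B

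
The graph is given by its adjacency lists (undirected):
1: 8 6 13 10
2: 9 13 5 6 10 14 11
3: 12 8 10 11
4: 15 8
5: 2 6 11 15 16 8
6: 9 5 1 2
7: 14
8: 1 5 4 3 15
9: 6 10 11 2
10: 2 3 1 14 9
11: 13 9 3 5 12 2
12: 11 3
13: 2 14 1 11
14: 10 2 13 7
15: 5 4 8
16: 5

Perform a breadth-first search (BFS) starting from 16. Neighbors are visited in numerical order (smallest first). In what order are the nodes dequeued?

Visit 16; enqueue 5 → queue [5]
Visit 5; enqueue 2, 6, 8, 11, 15 → queue [2, 6, 8, 11, 15]
Visit 2; enqueue 9, 10, 13, 14 → queue [6, 8, 11, 15, 9, 10, 13, 14]
Visit 6; enqueue 1 → queue [8, 11, 15, 9, 10, 13, 14, 1]
Visit 8; enqueue 3, 4 → queue [11, 15, 9, 10, 13, 14, 1, 3, 4]
Visit 11; enqueue 12 → queue [15, 9, 10, 13, 14, 1, 3, 4, 12]
Visit 15 → queue [9, 10, 13, 14, 1, 3, 4, 12]
Visit 9 → queue [10, 13, 14, 1, 3, 4, 12]
Visit 10 → queue [13, 14, 1, 3, 4, 12]
Visit 13 → queue [14, 1, 3, 4, 12]
Visit 14; enqueue 7 → queue [1, 3, 4, 12, 7]
Visit 1 → queue [3, 4, 12, 7]
Visit 3 → queue [4, 12, 7]
Visit 4 → queue [12, 7]
Visit 12 → queue [7]
Visit 7 → queue []

16, 5, 2, 6, 8, 11, 15, 9, 10, 13, 14, 1, 3, 4, 12, 7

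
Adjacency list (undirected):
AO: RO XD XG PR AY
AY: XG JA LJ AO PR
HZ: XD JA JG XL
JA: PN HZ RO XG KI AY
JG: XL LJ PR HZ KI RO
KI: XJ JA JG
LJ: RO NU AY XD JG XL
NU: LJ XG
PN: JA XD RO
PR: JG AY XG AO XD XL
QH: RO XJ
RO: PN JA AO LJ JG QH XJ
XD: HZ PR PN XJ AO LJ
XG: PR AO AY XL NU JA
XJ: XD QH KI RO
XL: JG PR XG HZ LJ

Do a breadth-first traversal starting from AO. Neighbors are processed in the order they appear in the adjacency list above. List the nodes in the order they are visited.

AO -> RO -> XD -> XG -> PR -> AY -> PN -> JA -> LJ -> JG -> QH -> XJ -> HZ -> XL -> NU -> KI

Visit AO; enqueue RO, XD, XG, PR, AY → queue [RO, XD, XG, PR, AY]
Visit RO; enqueue PN, JA, LJ, JG, QH, XJ → queue [XD, XG, PR, AY, PN, JA, LJ, JG, QH, XJ]
Visit XD; enqueue HZ → queue [XG, PR, AY, PN, JA, LJ, JG, QH, XJ, HZ]
Visit XG; enqueue XL, NU → queue [PR, AY, PN, JA, LJ, JG, QH, XJ, HZ, XL, NU]
Visit PR → queue [AY, PN, JA, LJ, JG, QH, XJ, HZ, XL, NU]
Visit AY → queue [PN, JA, LJ, JG, QH, XJ, HZ, XL, NU]
Visit PN → queue [JA, LJ, JG, QH, XJ, HZ, XL, NU]
Visit JA; enqueue KI → queue [LJ, JG, QH, XJ, HZ, XL, NU, KI]
Visit LJ → queue [JG, QH, XJ, HZ, XL, NU, KI]
Visit JG → queue [QH, XJ, HZ, XL, NU, KI]
Visit QH → queue [XJ, HZ, XL, NU, KI]
Visit XJ → queue [HZ, XL, NU, KI]
Visit HZ → queue [XL, NU, KI]
Visit XL → queue [NU, KI]
Visit NU → queue [KI]
Visit KI → queue []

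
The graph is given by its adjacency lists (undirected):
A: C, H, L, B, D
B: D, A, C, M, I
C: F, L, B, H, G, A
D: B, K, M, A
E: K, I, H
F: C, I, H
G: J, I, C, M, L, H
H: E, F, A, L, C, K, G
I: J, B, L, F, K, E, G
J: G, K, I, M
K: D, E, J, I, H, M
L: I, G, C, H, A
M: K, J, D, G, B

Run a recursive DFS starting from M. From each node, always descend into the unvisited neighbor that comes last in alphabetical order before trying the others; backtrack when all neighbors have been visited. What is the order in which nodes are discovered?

M, K, J, I, L, H, G, C, F, B, D, A, E

Visit M
M → K
K → J
J → I
I → L
L → H
H → G
G → C
C → F
C → B
B → D
D → A
H → E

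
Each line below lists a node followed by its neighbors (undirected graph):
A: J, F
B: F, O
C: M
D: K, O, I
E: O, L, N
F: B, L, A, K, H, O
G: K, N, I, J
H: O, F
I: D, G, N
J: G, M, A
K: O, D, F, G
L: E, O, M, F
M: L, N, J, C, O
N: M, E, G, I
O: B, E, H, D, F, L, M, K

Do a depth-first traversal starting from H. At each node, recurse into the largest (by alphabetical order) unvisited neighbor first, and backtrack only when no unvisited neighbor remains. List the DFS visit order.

Visit H
H → O
O → M
M → N
N → I
I → G
G → K
K → F
F → L
L → E
F → B
F → A
A → J
K → D
M → C

H, O, M, N, I, G, K, F, L, E, B, A, J, D, C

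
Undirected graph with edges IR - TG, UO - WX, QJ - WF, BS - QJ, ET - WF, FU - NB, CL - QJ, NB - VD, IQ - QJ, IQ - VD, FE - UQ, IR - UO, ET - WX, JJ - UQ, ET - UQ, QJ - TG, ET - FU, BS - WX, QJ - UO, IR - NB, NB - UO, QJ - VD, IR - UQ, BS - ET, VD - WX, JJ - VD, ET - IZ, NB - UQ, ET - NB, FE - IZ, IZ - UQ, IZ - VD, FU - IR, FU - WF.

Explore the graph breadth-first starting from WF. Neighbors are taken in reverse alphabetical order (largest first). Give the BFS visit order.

WF -> QJ -> FU -> ET -> VD -> UO -> TG -> IQ -> CL -> BS -> NB -> IR -> WX -> UQ -> IZ -> JJ -> FE

Visit WF; enqueue QJ, FU, ET → queue [QJ, FU, ET]
Visit QJ; enqueue VD, UO, TG, IQ, CL, BS → queue [FU, ET, VD, UO, TG, IQ, CL, BS]
Visit FU; enqueue NB, IR → queue [ET, VD, UO, TG, IQ, CL, BS, NB, IR]
Visit ET; enqueue WX, UQ, IZ → queue [VD, UO, TG, IQ, CL, BS, NB, IR, WX, UQ, IZ]
Visit VD; enqueue JJ → queue [UO, TG, IQ, CL, BS, NB, IR, WX, UQ, IZ, JJ]
Visit UO → queue [TG, IQ, CL, BS, NB, IR, WX, UQ, IZ, JJ]
Visit TG → queue [IQ, CL, BS, NB, IR, WX, UQ, IZ, JJ]
Visit IQ → queue [CL, BS, NB, IR, WX, UQ, IZ, JJ]
Visit CL → queue [BS, NB, IR, WX, UQ, IZ, JJ]
Visit BS → queue [NB, IR, WX, UQ, IZ, JJ]
Visit NB → queue [IR, WX, UQ, IZ, JJ]
Visit IR → queue [WX, UQ, IZ, JJ]
Visit WX → queue [UQ, IZ, JJ]
Visit UQ; enqueue FE → queue [IZ, JJ, FE]
Visit IZ → queue [JJ, FE]
Visit JJ → queue [FE]
Visit FE → queue []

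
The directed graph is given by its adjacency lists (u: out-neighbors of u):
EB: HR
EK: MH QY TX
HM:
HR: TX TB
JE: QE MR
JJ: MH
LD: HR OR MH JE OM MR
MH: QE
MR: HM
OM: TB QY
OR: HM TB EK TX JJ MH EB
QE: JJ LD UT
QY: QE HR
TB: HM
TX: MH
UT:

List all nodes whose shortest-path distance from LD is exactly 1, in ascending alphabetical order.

Level 0: LD
Level 1: HR, JE, MH, MR, OM, OR
Level 2: EB, EK, HM, JJ, QE, QY, TB, TX
Level 3: UT

HR, JE, MH, MR, OM, OR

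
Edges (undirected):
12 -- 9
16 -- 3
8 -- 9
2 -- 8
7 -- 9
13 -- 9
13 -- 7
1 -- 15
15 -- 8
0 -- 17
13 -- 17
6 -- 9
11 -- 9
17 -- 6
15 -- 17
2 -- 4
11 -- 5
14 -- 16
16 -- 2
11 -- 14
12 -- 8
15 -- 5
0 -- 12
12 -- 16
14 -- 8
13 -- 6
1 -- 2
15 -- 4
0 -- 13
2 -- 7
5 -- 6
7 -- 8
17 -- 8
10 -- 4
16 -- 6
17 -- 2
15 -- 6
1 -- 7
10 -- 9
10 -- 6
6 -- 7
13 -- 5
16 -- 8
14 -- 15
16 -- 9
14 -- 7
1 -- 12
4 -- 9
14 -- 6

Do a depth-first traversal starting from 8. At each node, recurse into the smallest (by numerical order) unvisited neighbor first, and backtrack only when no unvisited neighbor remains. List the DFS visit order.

Visit 8
8 → 2
2 → 1
1 → 7
7 → 6
6 → 5
5 → 11
11 → 9
9 → 4
4 → 10
4 → 15
15 → 14
14 → 16
16 → 3
16 → 12
12 → 0
0 → 13
13 → 17

8, 2, 1, 7, 6, 5, 11, 9, 4, 10, 15, 14, 16, 3, 12, 0, 13, 17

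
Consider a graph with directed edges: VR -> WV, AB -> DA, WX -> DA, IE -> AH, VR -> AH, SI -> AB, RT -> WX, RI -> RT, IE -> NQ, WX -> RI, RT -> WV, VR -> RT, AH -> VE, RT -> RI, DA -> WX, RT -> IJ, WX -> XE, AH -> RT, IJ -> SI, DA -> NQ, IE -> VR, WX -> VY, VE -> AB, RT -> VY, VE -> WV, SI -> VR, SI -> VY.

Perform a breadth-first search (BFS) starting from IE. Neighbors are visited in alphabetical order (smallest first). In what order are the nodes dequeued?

IE → AH → NQ → VR → RT → VE → WV → IJ → RI → VY → WX → AB → SI → DA → XE

Visit IE; enqueue AH, NQ, VR → queue [AH, NQ, VR]
Visit AH; enqueue RT, VE → queue [NQ, VR, RT, VE]
Visit NQ → queue [VR, RT, VE]
Visit VR; enqueue WV → queue [RT, VE, WV]
Visit RT; enqueue IJ, RI, VY, WX → queue [VE, WV, IJ, RI, VY, WX]
Visit VE; enqueue AB → queue [WV, IJ, RI, VY, WX, AB]
Visit WV → queue [IJ, RI, VY, WX, AB]
Visit IJ; enqueue SI → queue [RI, VY, WX, AB, SI]
Visit RI → queue [VY, WX, AB, SI]
Visit VY → queue [WX, AB, SI]
Visit WX; enqueue DA, XE → queue [AB, SI, DA, XE]
Visit AB → queue [SI, DA, XE]
Visit SI → queue [DA, XE]
Visit DA → queue [XE]
Visit XE → queue []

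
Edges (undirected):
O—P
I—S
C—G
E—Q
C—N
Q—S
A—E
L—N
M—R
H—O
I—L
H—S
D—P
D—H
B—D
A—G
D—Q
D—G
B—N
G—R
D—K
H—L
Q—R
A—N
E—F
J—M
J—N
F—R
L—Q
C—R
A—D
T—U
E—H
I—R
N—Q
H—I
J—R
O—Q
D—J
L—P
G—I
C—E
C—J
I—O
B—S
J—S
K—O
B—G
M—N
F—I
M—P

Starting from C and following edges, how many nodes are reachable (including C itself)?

BFS from C visits: C, E, G, J, N, R, A, F, H, Q, B, D, I, M, S, L, O, K, P
Reachable nodes: 19 of 21 total.

19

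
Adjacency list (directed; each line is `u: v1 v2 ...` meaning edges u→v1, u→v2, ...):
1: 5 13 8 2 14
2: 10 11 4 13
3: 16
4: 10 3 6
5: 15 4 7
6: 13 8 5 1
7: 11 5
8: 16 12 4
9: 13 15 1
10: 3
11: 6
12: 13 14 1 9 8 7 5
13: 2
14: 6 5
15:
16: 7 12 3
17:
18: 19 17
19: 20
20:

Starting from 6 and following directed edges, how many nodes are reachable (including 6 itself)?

16

BFS from 6 visits: 6, 13, 8, 5, 1, 2, 16, 12, 4, 15, 7, 14, 10, 11, 3, 9
Reachable nodes: 16 of 20 total.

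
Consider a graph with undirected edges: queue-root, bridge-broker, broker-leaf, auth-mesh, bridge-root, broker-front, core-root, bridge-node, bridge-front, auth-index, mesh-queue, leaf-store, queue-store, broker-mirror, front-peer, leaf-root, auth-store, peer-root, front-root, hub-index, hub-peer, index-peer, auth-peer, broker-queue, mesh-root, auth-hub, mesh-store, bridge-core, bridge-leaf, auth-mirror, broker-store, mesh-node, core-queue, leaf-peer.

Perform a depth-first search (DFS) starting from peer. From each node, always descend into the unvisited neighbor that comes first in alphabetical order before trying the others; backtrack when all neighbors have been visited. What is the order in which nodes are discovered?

peer, auth, hub, index, mesh, node, bridge, broker, front, root, core, queue, store, leaf, mirror

Visit peer
peer → auth
auth → hub
hub → index
auth → mesh
mesh → node
node → bridge
bridge → broker
broker → front
front → root
root → core
core → queue
queue → store
store → leaf
broker → mirror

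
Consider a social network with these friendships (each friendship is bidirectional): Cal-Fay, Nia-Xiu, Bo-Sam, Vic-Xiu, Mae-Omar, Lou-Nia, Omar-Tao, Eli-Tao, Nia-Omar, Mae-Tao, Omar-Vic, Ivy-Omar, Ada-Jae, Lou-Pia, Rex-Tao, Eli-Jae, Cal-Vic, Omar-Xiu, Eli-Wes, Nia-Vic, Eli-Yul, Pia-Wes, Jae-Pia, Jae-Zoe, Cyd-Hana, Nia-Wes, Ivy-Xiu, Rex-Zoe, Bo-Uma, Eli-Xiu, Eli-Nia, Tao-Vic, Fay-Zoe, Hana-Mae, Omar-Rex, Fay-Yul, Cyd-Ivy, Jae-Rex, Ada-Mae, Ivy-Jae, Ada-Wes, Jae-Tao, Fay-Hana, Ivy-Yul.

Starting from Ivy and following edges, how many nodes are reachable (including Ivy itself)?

20

BFS from Ivy visits: Ivy, Yul, Xiu, Omar, Jae, Cyd, Fay, Eli, Vic, Nia, Tao, Rex, Mae, Zoe, Pia, Ada, Hana, Cal, Wes, Lou
Reachable nodes: 20 of 23 total.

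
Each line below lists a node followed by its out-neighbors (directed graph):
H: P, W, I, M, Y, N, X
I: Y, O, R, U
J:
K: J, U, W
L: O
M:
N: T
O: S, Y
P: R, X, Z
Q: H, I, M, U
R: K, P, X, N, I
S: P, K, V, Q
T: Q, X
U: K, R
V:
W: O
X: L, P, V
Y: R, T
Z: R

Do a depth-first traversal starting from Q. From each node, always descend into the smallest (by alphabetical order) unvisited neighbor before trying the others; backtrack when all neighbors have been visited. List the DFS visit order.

Q, H, I, O, S, K, J, U, R, N, T, X, L, P, Z, V, W, Y, M

Visit Q
Q → H
H → I
I → O
O → S
S → K
K → J
K → U
U → R
R → N
N → T
T → X
X → L
X → P
P → Z
X → V
K → W
O → Y
H → M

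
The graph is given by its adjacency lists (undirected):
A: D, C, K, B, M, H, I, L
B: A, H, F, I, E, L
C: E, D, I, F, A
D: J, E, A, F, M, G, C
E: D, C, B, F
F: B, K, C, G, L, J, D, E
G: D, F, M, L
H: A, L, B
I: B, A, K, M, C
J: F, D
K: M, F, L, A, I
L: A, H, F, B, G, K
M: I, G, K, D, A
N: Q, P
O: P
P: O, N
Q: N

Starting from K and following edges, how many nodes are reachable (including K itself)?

BFS from K visits: K, M, F, L, A, I, G, D, B, C, J, E, H
Reachable nodes: 13 of 17 total.

13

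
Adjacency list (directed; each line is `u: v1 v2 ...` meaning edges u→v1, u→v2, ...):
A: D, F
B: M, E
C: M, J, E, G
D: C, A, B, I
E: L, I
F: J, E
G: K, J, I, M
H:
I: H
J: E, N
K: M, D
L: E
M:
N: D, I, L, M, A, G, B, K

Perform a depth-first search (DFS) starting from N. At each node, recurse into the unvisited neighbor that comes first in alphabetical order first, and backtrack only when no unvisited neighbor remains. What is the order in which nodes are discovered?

N, A, D, B, E, I, H, L, M, C, G, J, K, F

Visit N
N → A
A → D
D → B
B → E
E → I
I → H
E → L
B → M
D → C
C → G
G → J
G → K
A → F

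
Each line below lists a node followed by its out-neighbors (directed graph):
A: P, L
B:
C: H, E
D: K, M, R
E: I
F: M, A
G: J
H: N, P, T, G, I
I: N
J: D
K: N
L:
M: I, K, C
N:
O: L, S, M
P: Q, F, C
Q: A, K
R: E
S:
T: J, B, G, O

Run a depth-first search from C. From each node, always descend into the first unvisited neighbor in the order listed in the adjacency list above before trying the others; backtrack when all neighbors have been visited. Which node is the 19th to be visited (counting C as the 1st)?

O

Visit C
C → H
H → N
H → P
P → Q
Q → A
A → L
Q → K
P → F
F → M
M → I
H → T
T → J
J → D
D → R
R → E
T → B
T → G
T → O
O → S

Visit order: C, H, N, P, Q, A, L, K, F, M, I, T, J, D, R, E, B, G, O, S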